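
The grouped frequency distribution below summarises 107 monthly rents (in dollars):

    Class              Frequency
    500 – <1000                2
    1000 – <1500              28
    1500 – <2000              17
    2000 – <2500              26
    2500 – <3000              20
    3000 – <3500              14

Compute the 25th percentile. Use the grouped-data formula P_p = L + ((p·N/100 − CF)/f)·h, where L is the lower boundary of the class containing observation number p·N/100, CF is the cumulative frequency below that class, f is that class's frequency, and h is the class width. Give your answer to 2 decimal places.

1441.96

N = 107; target position k = 25/100 · 107 = 26.75.
Cumulative frequencies: 2, 30, 47, 73, 93, 107.
Observation 26.75 falls in the class 1000 – <1500.
L = 1000, CF = 2, f = 28, h = 500.
P25 = 1000 + ((26.75 − 2)/28)·500 = 1000 + 441.964 = 1441.96.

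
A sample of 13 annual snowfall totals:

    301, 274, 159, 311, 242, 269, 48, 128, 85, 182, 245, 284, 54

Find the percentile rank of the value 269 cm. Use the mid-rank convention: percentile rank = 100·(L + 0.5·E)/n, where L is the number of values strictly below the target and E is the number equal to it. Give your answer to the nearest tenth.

65.4

Sorted: 48, 54, 85, 128, 159, 182, 242, 245, 269, 274, 284, 301, 311.
Count below 269: L = 8; count equal: E = 1; n = 13.
Percentile rank = 100·(8 + 0.5·1)/13 = 100·8.5/13 = 65.38.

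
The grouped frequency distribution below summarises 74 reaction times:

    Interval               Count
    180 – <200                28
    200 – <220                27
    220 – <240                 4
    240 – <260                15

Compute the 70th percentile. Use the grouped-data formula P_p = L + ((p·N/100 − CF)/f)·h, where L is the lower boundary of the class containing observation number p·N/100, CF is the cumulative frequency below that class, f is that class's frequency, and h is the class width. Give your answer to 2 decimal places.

217.63

N = 74; target position k = 70/100 · 74 = 51.8.
Cumulative frequencies: 28, 55, 59, 74.
Observation 51.8 falls in the class 200 – <220.
L = 200, CF = 28, f = 27, h = 20.
P70 = 200 + ((51.8 − 28)/27)·20 = 200 + 17.6296 = 217.63.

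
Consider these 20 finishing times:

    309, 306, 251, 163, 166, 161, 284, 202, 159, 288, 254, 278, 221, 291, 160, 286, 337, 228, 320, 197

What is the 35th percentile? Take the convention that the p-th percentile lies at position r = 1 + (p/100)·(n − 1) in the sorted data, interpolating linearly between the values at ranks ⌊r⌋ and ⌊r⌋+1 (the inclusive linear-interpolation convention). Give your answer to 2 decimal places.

Sorted: 159, 160, 161, 163, 166, 197, 202, 221, 228, 251, 254, 278, 284, 286, 288, 291, 306, 309, 320, 337.
n = 20.
r = 1 + (35/100)·(20 − 1) = 1 + 6.65 = 7.65.
Rank 7 is 202 and rank 8 is 221.
Interpolate: 202 + 0.65·(221 − 202) = 202 + 0.65·19 = 214.35.

214.35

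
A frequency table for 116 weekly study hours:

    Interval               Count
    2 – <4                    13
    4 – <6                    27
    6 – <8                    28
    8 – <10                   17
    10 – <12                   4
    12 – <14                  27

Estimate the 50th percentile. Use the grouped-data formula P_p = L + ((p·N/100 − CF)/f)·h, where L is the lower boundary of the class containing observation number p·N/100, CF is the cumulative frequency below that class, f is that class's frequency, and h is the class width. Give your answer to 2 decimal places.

7.29

N = 116; target position k = 50/100 · 116 = 58.
Cumulative frequencies: 13, 40, 68, 85, 89, 116.
Observation 58 falls in the class 6 – <8.
L = 6, CF = 40, f = 28, h = 2.
P50 = 6 + ((58 − 40)/28)·2 = 6 + 1.28571 = 7.28571.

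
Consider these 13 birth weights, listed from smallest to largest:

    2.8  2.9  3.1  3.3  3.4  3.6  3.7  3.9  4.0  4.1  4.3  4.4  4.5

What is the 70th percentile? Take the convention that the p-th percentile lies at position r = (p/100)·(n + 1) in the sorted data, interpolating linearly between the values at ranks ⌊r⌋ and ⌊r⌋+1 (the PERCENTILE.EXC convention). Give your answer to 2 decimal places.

n = 13.
r = (70/100)·(13 + 1) = 9.8.
Rank 9 is 4.0 and rank 10 is 4.1.
Interpolate: 4.0 + 0.8·(4.1 − 4.0) = 4.0 + 0.8·0.1 = 4.08.

4.08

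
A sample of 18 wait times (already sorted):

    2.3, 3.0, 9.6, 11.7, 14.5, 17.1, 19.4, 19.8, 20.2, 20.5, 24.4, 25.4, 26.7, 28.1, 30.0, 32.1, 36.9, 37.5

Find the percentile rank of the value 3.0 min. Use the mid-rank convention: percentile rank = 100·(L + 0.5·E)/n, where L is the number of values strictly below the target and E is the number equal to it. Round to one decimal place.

8.3

Count below 3.0: L = 1; count equal: E = 1; n = 18.
Percentile rank = 100·(1 + 0.5·1)/18 = 100·1.5/18 = 8.333.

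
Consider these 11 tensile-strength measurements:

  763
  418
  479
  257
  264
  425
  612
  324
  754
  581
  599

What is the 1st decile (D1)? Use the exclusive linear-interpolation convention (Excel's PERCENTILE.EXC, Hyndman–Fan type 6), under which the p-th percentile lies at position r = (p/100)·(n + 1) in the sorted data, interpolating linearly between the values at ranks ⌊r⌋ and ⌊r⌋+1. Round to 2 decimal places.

Sorted: 257, 264, 324, 418, 425, 479, 581, 599, 612, 754, 763.
n = 11.
r = (10/100)·(11 + 1) = 1.2.
Rank 1 is 257 and rank 2 is 264.
Interpolate: 257 + 0.2·(264 − 257) = 257 + 0.2·7 = 258.4.

258.40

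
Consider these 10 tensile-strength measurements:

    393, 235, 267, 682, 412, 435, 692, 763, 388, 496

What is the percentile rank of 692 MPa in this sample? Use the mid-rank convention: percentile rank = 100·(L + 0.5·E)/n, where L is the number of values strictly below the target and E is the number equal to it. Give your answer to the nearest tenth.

Sorted: 235, 267, 388, 393, 412, 435, 496, 682, 692, 763.
Count below 692: L = 8; count equal: E = 1; n = 10.
Percentile rank = 100·(8 + 0.5·1)/10 = 100·8.5/10 = 85.

85.0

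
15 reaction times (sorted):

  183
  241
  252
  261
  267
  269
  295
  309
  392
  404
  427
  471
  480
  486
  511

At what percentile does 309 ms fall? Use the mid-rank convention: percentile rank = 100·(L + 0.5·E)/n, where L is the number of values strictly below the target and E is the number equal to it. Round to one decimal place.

50.0

Count below 309: L = 7; count equal: E = 1; n = 15.
Percentile rank = 100·(7 + 0.5·1)/15 = 100·7.5/15 = 50.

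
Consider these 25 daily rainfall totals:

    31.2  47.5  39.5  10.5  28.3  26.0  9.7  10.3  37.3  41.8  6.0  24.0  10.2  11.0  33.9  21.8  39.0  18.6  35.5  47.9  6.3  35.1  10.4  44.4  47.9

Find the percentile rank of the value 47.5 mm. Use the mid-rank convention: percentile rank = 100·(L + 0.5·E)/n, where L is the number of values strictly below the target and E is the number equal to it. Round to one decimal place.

90.0

Sorted: 6.0, 6.3, 9.7, 10.2, 10.3, 10.4, 10.5, 11.0, 18.6, 21.8, 24.0, 26.0, 28.3, 31.2, 33.9, 35.1, 35.5, 37.3, 39.0, 39.5, 41.8, 44.4, 47.5, 47.9, 47.9.
Count below 47.5: L = 22; count equal: E = 1; n = 25.
Percentile rank = 100·(22 + 0.5·1)/25 = 100·22.5/25 = 90.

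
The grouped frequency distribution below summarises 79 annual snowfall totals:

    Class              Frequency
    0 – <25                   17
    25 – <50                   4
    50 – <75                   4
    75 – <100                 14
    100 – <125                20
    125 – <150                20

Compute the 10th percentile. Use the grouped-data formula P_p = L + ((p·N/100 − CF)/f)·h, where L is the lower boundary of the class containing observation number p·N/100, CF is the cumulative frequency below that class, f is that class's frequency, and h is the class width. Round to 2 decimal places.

N = 79; target position k = 10/100 · 79 = 7.9.
Cumulative frequencies: 17, 21, 25, 39, 59, 79.
Observation 7.9 falls in the class 0 – <25.
L = 0, CF = 0, f = 17, h = 25.
P10 = 0 + ((7.9 − 0)/17)·25 = 0 + 11.6176 = 11.6176.

11.62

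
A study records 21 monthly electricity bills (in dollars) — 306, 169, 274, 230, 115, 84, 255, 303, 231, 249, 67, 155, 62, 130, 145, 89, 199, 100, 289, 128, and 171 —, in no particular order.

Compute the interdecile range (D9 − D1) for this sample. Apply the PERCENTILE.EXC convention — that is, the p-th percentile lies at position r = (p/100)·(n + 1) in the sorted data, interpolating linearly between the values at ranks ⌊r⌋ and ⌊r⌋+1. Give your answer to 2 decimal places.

Sorted: 62, 67, 84, 89, 100, 115, 128, 130, 145, 155, 169, 171, 199, 230, 231, 249, 255, 274, 289, 303, 306.
n = 21.
P10: r = 2.2; ranks 2–3 are 67, 84; interpolating gives 70.4.
P90: r = 19.8; ranks 19–20 are 289, 303; interpolating gives 300.2.
Difference: 300.2 − 70.4 = 229.8.

229.80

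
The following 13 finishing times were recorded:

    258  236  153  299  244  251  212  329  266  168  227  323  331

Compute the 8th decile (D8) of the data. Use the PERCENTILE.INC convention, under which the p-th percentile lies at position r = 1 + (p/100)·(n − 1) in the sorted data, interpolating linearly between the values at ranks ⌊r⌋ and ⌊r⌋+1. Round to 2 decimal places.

313.40

Sorted: 153, 168, 212, 227, 236, 244, 251, 258, 266, 299, 323, 329, 331.
n = 13.
r = 1 + (80/100)·(13 − 1) = 1 + 9.6 = 10.6.
Rank 10 is 299 and rank 11 is 323.
Interpolate: 299 + 0.6·(323 − 299) = 299 + 0.6·24 = 313.4.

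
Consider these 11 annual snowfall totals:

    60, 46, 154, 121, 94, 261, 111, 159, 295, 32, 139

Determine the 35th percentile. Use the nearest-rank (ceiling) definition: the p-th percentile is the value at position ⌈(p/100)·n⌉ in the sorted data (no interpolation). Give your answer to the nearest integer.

94

Sorted: 32, 46, 60, 94, 111, 121, 139, 154, 159, 261, 295.
n = 11.
Position = ⌈35/100 · 11⌉ = ⌈3.85⌉ = 4.
The value at rank 4 is 94.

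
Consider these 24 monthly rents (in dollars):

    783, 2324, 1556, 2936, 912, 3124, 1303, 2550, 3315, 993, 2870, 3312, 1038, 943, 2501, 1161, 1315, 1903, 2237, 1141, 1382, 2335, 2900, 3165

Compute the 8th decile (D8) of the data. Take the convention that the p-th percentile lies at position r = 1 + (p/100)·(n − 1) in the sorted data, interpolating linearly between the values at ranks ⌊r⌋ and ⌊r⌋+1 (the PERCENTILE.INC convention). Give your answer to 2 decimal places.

Sorted: 783, 912, 943, 993, 1038, 1141, 1161, 1303, 1315, 1382, 1556, 1903, 2237, 2324, 2335, 2501, 2550, 2870, 2900, 2936, 3124, 3165, 3312, 3315.
n = 24.
r = 1 + (80/100)·(24 − 1) = 1 + 18.4 = 19.4.
Rank 19 is 2900 and rank 20 is 2936.
Interpolate: 2900 + 0.4·(2936 − 2900) = 2900 + 0.4·36 = 2914.4.

2914.40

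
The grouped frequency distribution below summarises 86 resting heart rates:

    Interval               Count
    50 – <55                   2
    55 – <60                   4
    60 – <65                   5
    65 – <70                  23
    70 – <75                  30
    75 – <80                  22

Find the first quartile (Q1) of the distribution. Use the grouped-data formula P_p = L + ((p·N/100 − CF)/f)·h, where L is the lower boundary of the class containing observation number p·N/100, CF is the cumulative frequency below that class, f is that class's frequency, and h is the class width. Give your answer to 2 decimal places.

N = 86; target position k = 25/100 · 86 = 21.5.
Cumulative frequencies: 2, 6, 11, 34, 64, 86.
Observation 21.5 falls in the class 65 – <70.
L = 65, CF = 11, f = 23, h = 5.
P25 = 65 + ((21.5 − 11)/23)·5 = 65 + 2.28261 = 67.2826.

67.28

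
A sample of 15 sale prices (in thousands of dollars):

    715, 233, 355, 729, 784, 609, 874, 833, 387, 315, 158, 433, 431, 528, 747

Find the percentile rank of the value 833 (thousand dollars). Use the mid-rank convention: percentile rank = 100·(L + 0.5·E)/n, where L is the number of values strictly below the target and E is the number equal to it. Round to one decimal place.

Sorted: 158, 233, 315, 355, 387, 431, 433, 528, 609, 715, 729, 747, 784, 833, 874.
Count below 833: L = 13; count equal: E = 1; n = 15.
Percentile rank = 100·(13 + 0.5·1)/15 = 100·13.5/15 = 90.

90.0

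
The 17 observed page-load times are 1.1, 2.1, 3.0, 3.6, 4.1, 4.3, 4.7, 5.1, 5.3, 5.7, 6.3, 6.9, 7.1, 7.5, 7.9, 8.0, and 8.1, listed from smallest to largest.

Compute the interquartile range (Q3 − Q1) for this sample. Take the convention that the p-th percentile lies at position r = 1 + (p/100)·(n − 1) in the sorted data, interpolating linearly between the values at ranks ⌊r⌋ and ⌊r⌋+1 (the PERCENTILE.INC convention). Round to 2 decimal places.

n = 17.
P25: r = 5 (integer) → 4.1.
P75: r = 13 (integer) → 7.1.
Difference: 7.1 − 4.1 = 3.

3.00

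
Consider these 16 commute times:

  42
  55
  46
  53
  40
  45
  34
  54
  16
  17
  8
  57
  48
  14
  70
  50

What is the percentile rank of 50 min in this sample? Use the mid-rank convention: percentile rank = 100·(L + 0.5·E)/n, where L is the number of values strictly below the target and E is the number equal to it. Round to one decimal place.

Sorted: 8, 14, 16, 17, 34, 40, 42, 45, 46, 48, 50, 53, 54, 55, 57, 70.
Count below 50: L = 10; count equal: E = 1; n = 16.
Percentile rank = 100·(10 + 0.5·1)/16 = 100·10.5/16 = 65.62.

65.6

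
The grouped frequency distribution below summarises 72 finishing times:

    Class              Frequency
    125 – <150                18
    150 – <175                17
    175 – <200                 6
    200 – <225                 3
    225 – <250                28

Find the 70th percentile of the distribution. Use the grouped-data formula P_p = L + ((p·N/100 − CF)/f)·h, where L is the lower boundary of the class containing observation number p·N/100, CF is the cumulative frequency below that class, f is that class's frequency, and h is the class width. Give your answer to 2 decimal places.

230.71

N = 72; target position k = 70/100 · 72 = 50.4.
Cumulative frequencies: 18, 35, 41, 44, 72.
Observation 50.4 falls in the class 225 – <250.
L = 225, CF = 44, f = 28, h = 25.
P70 = 225 + ((50.4 − 44)/28)·25 = 225 + 5.71429 = 230.714.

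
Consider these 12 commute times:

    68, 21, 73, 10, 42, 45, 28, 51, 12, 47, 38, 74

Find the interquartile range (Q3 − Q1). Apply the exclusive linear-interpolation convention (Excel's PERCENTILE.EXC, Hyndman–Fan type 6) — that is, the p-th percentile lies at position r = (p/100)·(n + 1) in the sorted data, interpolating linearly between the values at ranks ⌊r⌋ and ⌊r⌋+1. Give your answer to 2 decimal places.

Sorted: 10, 12, 21, 28, 38, 42, 45, 47, 51, 68, 73, 74.
n = 12.
P25: r = 3.25; ranks 3–4 are 21, 28; interpolating gives 22.75.
P75: r = 9.75; ranks 9–10 are 51, 68; interpolating gives 63.75.
Difference: 63.75 − 22.75 = 41.

41.00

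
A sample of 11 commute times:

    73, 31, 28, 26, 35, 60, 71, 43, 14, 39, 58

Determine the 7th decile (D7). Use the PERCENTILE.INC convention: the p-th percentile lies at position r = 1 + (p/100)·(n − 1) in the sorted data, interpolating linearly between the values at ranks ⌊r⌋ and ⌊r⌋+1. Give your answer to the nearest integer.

Sorted: 14, 26, 28, 31, 35, 39, 43, 58, 60, 71, 73.
n = 11.
r = 1 + (70/100)·(11 − 1) = 1 + 7 = 8.
r is an integer, so P70 is the value at rank 8: 58.

58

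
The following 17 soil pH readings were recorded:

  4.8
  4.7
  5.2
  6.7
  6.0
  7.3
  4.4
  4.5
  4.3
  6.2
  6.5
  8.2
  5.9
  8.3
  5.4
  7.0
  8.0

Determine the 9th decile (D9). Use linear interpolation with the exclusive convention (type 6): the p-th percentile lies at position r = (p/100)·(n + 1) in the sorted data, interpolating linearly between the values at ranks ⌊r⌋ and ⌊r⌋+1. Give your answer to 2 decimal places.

8.22

Sorted: 4.3, 4.4, 4.5, 4.7, 4.8, 5.2, 5.4, 5.9, 6.0, 6.2, 6.5, 6.7, 7.0, 7.3, 8.0, 8.2, 8.3.
n = 17.
r = (90/100)·(17 + 1) = 16.2.
Rank 16 is 8.2 and rank 17 is 8.3.
Interpolate: 8.2 + 0.2·(8.3 − 8.2) = 8.2 + 0.2·0.1 = 8.22.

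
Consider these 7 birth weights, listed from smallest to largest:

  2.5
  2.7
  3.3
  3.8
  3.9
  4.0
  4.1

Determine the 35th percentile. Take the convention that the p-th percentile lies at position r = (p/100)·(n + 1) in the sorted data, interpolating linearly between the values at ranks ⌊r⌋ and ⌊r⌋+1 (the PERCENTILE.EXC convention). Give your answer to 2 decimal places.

3.18

n = 7.
r = (35/100)·(7 + 1) = 2.8.
Rank 2 is 2.7 and rank 3 is 3.3.
Interpolate: 2.7 + 0.8·(3.3 − 2.7) = 2.7 + 0.8·0.6 = 3.18.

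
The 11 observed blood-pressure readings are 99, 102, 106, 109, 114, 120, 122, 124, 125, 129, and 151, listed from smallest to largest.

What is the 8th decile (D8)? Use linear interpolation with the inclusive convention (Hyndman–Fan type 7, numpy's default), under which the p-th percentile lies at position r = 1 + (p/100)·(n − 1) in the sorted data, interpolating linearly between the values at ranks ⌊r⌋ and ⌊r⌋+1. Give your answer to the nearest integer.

125

n = 11.
r = 1 + (80/100)·(11 − 1) = 1 + 8 = 9.
r is an integer, so P80 is the value at rank 9: 125.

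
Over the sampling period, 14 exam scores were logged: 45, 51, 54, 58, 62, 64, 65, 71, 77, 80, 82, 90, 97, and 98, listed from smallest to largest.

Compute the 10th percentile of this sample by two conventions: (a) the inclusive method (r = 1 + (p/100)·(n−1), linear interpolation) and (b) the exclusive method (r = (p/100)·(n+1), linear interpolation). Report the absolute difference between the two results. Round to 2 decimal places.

n = 14.
(a) r = 2.3; between ranks 2 (51) and 3 (54): 51.9.
(b) r = 1.5; between ranks 1 (45) and 2 (51): 48.
|51.9 − 48| = 3.9.

3.90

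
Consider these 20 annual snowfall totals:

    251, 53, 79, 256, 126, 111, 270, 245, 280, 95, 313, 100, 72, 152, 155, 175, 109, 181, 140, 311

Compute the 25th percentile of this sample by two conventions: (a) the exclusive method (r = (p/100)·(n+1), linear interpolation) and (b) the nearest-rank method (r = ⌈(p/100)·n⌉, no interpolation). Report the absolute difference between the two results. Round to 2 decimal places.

Sorted: 53, 72, 79, 95, 100, 109, 111, 126, 140, 152, 155, 175, 181, 245, 251, 256, 270, 280, 311, 313.
n = 20.
(a) r = 5.25; between ranks 5 (100) and 6 (109): 102.25.
(b) the nearest-rank method: rank 5 → 100.
|102.25 − 100| = 2.25.

2.25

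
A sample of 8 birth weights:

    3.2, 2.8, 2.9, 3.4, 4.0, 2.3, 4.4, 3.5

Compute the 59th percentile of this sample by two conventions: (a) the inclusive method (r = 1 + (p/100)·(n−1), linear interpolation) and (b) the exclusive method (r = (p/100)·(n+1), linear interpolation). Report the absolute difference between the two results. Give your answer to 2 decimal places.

0.02

Sorted: 2.3, 2.8, 2.9, 3.2, 3.4, 3.5, 4.0, 4.4.
n = 8.
(a) r = 5.13; between ranks 5 (3.4) and 6 (3.5): 3.413.
(b) r = 5.31; between ranks 5 (3.4) and 6 (3.5): 3.431.
|3.413 − 3.431| = 0.018.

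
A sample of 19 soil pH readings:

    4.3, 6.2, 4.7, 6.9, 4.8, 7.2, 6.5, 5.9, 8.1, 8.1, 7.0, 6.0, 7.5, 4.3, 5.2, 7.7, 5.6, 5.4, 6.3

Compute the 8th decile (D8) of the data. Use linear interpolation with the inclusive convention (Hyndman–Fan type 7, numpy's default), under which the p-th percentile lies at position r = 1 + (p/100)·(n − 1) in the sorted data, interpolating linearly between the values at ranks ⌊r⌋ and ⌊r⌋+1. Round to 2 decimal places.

Sorted: 4.3, 4.3, 4.7, 4.8, 5.2, 5.4, 5.6, 5.9, 6.0, 6.2, 6.3, 6.5, 6.9, 7.0, 7.2, 7.5, 7.7, 8.1, 8.1.
n = 19.
r = 1 + (80/100)·(19 − 1) = 1 + 14.4 = 15.4.
Rank 15 is 7.2 and rank 16 is 7.5.
Interpolate: 7.2 + 0.4·(7.5 − 7.2) = 7.2 + 0.4·0.3 = 7.32.

7.32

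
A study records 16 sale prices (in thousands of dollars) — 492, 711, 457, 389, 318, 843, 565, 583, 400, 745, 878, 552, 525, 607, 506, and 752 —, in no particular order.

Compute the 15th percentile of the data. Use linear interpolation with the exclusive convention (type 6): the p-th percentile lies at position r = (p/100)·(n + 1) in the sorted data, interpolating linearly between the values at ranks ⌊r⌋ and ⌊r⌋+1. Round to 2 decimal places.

395.05

Sorted: 318, 389, 400, 457, 492, 506, 525, 552, 565, 583, 607, 711, 745, 752, 843, 878.
n = 16.
r = (15/100)·(16 + 1) = 2.55.
Rank 2 is 389 and rank 3 is 400.
Interpolate: 389 + 0.55·(400 − 389) = 389 + 0.55·11 = 395.05.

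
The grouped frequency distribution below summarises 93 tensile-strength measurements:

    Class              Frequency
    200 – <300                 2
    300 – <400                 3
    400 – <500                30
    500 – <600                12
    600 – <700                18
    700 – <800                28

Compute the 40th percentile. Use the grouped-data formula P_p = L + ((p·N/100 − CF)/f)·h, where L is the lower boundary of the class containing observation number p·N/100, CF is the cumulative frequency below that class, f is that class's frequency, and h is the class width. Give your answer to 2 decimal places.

N = 93; target position k = 40/100 · 93 = 37.2.
Cumulative frequencies: 2, 5, 35, 47, 65, 93.
Observation 37.2 falls in the class 500 – <600.
L = 500, CF = 35, f = 12, h = 100.
P40 = 500 + ((37.2 − 35)/12)·100 = 500 + 18.3333 = 518.333.

518.33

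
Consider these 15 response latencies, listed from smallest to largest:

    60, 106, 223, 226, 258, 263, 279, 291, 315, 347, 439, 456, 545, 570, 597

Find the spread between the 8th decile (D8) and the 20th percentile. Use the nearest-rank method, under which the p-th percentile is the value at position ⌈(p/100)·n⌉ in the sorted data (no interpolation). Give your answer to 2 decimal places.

233.00

n = 15.
P20: rank ⌈20/100·15⌉ = 3 → 223.
P80: rank ⌈80/100·15⌉ = 12 → 456.
Difference: 456 − 223 = 233.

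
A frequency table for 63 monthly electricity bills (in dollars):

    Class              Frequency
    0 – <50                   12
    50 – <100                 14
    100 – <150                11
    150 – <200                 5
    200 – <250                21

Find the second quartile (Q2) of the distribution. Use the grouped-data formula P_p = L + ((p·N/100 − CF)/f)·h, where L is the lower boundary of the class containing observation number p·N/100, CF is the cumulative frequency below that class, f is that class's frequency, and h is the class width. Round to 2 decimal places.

N = 63; target position k = 50/100 · 63 = 31.5.
Cumulative frequencies: 12, 26, 37, 42, 63.
Observation 31.5 falls in the class 100 – <150.
L = 100, CF = 26, f = 11, h = 50.
P50 = 100 + ((31.5 − 26)/11)·50 = 100 + 25 = 125.

125.00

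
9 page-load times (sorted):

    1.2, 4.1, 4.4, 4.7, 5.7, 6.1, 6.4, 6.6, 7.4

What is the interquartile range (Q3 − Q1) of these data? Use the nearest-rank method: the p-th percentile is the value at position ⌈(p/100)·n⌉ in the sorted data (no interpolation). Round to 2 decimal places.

n = 9.
P25: rank ⌈25/100·9⌉ = 3 → 4.4.
P75: rank ⌈75/100·9⌉ = 7 → 6.4.
Difference: 6.4 − 4.4 = 2.

2.00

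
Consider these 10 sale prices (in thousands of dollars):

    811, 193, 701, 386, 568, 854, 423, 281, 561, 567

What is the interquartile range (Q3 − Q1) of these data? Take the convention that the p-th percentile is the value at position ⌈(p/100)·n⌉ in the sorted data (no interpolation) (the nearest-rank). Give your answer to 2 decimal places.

315.00

Sorted: 193, 281, 386, 423, 561, 567, 568, 701, 811, 854.
n = 10.
P25: rank ⌈25/100·10⌉ = 3 → 386.
P75: rank ⌈75/100·10⌉ = 8 → 701.
Difference: 701 − 386 = 315.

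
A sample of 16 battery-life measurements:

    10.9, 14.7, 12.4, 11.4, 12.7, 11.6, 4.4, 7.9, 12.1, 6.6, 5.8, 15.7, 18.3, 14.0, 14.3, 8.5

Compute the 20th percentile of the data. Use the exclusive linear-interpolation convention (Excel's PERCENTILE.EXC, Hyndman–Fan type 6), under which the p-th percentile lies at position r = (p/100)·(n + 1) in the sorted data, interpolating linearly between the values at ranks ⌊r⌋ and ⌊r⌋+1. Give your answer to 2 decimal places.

Sorted: 4.4, 5.8, 6.6, 7.9, 8.5, 10.9, 11.4, 11.6, 12.1, 12.4, 12.7, 14.0, 14.3, 14.7, 15.7, 18.3.
n = 16.
r = (20/100)·(16 + 1) = 3.4.
Rank 3 is 6.6 and rank 4 is 7.9.
Interpolate: 6.6 + 0.4·(7.9 − 6.6) = 6.6 + 0.4·1.3 = 7.12.

7.12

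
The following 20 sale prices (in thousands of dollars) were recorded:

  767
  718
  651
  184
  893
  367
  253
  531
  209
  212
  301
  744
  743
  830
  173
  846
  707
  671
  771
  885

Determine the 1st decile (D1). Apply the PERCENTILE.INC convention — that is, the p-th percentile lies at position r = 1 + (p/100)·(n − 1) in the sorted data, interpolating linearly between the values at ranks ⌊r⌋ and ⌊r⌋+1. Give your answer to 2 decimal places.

206.50

Sorted: 173, 184, 209, 212, 253, 301, 367, 531, 651, 671, 707, 718, 743, 744, 767, 771, 830, 846, 885, 893.
n = 20.
r = 1 + (10/100)·(20 − 1) = 1 + 1.9 = 2.9.
Rank 2 is 184 and rank 3 is 209.
Interpolate: 184 + 0.9·(209 − 184) = 184 + 0.9·25 = 206.5.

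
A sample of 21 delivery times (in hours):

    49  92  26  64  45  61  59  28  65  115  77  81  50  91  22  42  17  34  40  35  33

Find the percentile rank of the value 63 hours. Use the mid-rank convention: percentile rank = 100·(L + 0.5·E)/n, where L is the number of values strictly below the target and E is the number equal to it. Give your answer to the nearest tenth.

66.7

Sorted: 17, 22, 26, 28, 33, 34, 35, 40, 42, 45, 49, 50, 59, 61, 64, 65, 77, 81, 91, 92, 115.
Count below 63: L = 14; count equal: E = 0; n = 21.
Percentile rank = 100·(14 + 0.5·0)/21 = 100·14/21 = 66.67.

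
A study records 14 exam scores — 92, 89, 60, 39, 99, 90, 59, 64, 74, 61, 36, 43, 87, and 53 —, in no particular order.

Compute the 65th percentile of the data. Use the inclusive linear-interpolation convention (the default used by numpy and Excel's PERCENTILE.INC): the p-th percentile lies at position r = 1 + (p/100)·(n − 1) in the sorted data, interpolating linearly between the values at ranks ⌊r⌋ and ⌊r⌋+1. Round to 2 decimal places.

79.85

Sorted: 36, 39, 43, 53, 59, 60, 61, 64, 74, 87, 89, 90, 92, 99.
n = 14.
r = 1 + (65/100)·(14 − 1) = 1 + 8.45 = 9.45.
Rank 9 is 74 and rank 10 is 87.
Interpolate: 74 + 0.45·(87 − 74) = 74 + 0.45·13 = 79.85.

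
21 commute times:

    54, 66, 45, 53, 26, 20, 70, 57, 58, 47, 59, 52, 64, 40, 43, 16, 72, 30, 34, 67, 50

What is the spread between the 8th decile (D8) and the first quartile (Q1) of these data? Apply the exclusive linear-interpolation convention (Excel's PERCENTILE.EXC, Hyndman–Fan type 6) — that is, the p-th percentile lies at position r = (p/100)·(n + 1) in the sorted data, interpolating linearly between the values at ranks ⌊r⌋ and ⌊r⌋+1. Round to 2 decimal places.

Sorted: 16, 20, 26, 30, 34, 40, 43, 45, 47, 50, 52, 53, 54, 57, 58, 59, 64, 66, 67, 70, 72.
n = 21.
P25: r = 5.5; ranks 5–6 are 34, 40; interpolating gives 37.
P80: r = 17.6; ranks 17–18 are 64, 66; interpolating gives 65.2.
Difference: 65.2 − 37 = 28.2.

28.20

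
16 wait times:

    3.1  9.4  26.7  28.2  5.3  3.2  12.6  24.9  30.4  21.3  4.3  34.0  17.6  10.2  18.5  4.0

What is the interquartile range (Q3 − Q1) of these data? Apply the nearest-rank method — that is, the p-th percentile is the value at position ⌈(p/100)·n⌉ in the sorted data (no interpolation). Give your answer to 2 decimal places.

Sorted: 3.1, 3.2, 4.0, 4.3, 5.3, 9.4, 10.2, 12.6, 17.6, 18.5, 21.3, 24.9, 26.7, 28.2, 30.4, 34.0.
n = 16.
P25: rank ⌈25/100·16⌉ = 4 → 4.3.
P75: rank ⌈75/100·16⌉ = 12 → 24.9.
Difference: 24.9 − 4.3 = 20.6.

20.60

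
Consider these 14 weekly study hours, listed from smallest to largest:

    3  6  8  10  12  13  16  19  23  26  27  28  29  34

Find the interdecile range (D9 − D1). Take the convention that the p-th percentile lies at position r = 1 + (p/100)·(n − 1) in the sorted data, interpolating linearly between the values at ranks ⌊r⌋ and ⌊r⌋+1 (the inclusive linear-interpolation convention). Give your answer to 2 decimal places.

22.10

n = 14.
P10: r = 2.3; ranks 2–3 are 6, 8; interpolating gives 6.6.
P90: r = 12.7; ranks 12–13 are 28, 29; interpolating gives 28.7.
Difference: 28.7 − 6.6 = 22.1.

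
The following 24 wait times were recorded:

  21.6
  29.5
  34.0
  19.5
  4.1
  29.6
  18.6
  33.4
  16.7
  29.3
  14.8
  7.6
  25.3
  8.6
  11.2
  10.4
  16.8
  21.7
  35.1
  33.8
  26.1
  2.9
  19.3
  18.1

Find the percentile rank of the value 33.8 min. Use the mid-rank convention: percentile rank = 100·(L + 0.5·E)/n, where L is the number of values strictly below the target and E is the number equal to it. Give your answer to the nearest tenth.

89.6

Sorted: 2.9, 4.1, 7.6, 8.6, 10.4, 11.2, 14.8, 16.7, 16.8, 18.1, 18.6, 19.3, 19.5, 21.6, 21.7, 25.3, 26.1, 29.3, 29.5, 29.6, 33.4, 33.8, 34.0, 35.1.
Count below 33.8: L = 21; count equal: E = 1; n = 24.
Percentile rank = 100·(21 + 0.5·1)/24 = 100·21.5/24 = 89.58.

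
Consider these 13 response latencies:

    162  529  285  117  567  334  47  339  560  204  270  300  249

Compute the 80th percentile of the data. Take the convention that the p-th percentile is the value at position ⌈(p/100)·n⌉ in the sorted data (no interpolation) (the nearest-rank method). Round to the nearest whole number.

529

Sorted: 47, 117, 162, 204, 249, 270, 285, 300, 334, 339, 529, 560, 567.
n = 13.
Position = ⌈80/100 · 13⌉ = ⌈10.4⌉ = 11.
The value at rank 11 is 529.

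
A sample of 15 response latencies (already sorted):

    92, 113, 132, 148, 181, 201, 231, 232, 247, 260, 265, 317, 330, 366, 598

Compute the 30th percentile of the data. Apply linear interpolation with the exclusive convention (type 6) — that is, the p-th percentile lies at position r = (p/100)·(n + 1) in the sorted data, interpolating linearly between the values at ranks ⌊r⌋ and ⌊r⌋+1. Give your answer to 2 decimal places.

n = 15.
r = (30/100)·(15 + 1) = 4.8.
Rank 4 is 148 and rank 5 is 181.
Interpolate: 148 + 0.8·(181 − 148) = 148 + 0.8·33 = 174.4.

174.40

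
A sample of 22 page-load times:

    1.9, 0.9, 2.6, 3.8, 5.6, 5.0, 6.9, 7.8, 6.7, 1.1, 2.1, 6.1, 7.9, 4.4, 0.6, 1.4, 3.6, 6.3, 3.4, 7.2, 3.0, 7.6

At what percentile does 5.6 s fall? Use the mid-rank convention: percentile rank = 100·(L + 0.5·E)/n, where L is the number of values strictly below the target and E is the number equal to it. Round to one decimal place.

61.4

Sorted: 0.6, 0.9, 1.1, 1.4, 1.9, 2.1, 2.6, 3.0, 3.4, 3.6, 3.8, 4.4, 5.0, 5.6, 6.1, 6.3, 6.7, 6.9, 7.2, 7.6, 7.8, 7.9.
Count below 5.6: L = 13; count equal: E = 1; n = 22.
Percentile rank = 100·(13 + 0.5·1)/22 = 100·13.5/22 = 61.36.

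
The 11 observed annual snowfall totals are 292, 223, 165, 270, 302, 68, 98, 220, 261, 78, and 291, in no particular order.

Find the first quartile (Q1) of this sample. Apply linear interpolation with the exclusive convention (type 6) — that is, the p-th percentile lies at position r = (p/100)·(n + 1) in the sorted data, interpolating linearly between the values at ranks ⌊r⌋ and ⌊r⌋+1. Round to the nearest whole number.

98

Sorted: 68, 78, 98, 165, 220, 223, 261, 270, 291, 292, 302.
n = 11.
r = (25/100)·(11 + 1) = 3.
r is an integer, so P25 is the value at rank 3: 98.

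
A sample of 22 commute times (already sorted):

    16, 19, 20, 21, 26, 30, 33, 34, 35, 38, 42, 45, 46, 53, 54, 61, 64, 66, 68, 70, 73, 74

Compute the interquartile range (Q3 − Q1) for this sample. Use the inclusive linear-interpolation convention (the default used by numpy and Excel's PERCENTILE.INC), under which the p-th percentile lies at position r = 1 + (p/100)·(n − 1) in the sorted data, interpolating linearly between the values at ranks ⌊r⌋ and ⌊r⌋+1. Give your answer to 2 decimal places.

32.50

n = 22.
P25: r = 6.25; ranks 6–7 are 30, 33; interpolating gives 30.75.
P75: r = 16.75; ranks 16–17 are 61, 64; interpolating gives 63.25.
Difference: 63.25 − 30.75 = 32.5.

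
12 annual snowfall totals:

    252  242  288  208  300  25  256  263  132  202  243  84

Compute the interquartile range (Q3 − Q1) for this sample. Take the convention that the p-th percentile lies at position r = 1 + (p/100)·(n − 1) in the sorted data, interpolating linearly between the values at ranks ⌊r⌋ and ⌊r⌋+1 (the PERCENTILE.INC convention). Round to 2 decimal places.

73.25

Sorted: 25, 84, 132, 202, 208, 242, 243, 252, 256, 263, 288, 300.
n = 12.
P25: r = 3.75; ranks 3–4 are 132, 202; interpolating gives 184.5.
P75: r = 9.25; ranks 9–10 are 256, 263; interpolating gives 257.75.
Difference: 257.75 − 184.5 = 73.25.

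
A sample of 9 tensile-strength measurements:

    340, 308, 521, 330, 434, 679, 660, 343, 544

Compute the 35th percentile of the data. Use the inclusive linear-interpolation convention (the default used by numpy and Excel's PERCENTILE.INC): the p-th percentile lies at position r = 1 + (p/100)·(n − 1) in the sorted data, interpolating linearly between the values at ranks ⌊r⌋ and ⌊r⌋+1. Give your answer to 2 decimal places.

342.40

Sorted: 308, 330, 340, 343, 434, 521, 544, 660, 679.
n = 9.
r = 1 + (35/100)·(9 − 1) = 1 + 2.8 = 3.8.
Rank 3 is 340 and rank 4 is 343.
Interpolate: 340 + 0.8·(343 − 340) = 340 + 0.8·3 = 342.4.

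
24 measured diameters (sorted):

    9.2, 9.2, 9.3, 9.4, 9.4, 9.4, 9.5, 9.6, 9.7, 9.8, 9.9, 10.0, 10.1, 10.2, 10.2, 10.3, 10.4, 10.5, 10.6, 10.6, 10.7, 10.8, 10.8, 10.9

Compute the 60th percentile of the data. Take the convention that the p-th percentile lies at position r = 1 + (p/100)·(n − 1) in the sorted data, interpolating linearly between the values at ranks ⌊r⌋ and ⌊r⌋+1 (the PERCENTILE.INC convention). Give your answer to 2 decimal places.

10.20

n = 24.
r = 1 + (60/100)·(24 − 1) = 1 + 13.8 = 14.8.
Rank 14 is 10.2 and rank 15 is 10.2.
Interpolate: 10.2 + 0.8·(10.2 − 10.2) = 10.2 + 0.8·0 = 10.2.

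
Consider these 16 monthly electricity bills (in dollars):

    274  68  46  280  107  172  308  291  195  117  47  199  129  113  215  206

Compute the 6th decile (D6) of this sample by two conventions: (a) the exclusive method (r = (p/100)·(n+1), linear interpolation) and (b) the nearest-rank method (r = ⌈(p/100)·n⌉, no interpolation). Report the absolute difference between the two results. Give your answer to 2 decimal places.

Sorted: 46, 47, 68, 107, 113, 117, 129, 172, 195, 199, 206, 215, 274, 280, 291, 308.
n = 16.
(a) r = 10.2; between ranks 10 (199) and 11 (206): 200.4.
(b) the nearest-rank method: rank 10 → 199.
|200.4 − 199| = 1.4.

1.40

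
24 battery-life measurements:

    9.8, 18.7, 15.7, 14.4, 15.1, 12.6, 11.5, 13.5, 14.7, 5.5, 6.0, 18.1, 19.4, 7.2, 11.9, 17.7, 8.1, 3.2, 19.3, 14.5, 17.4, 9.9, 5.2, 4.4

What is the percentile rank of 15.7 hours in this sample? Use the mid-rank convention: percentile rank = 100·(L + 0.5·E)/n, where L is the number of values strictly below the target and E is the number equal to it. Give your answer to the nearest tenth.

72.9

Sorted: 3.2, 4.4, 5.2, 5.5, 6.0, 7.2, 8.1, 9.8, 9.9, 11.5, 11.9, 12.6, 13.5, 14.4, 14.5, 14.7, 15.1, 15.7, 17.4, 17.7, 18.1, 18.7, 19.3, 19.4.
Count below 15.7: L = 17; count equal: E = 1; n = 24.
Percentile rank = 100·(17 + 0.5·1)/24 = 100·17.5/24 = 72.92.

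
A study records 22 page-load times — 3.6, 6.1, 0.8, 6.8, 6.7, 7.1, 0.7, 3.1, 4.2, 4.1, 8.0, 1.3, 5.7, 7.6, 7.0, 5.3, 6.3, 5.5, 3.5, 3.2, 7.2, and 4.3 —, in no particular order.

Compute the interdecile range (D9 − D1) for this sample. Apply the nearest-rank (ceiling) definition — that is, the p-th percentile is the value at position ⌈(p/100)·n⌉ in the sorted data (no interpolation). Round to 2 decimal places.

Sorted: 0.7, 0.8, 1.3, 3.1, 3.2, 3.5, 3.6, 4.1, 4.2, 4.3, 5.3, 5.5, 5.7, 6.1, 6.3, 6.7, 6.8, 7.0, 7.1, 7.2, 7.6, 8.0.
n = 22.
P10: rank ⌈10/100·22⌉ = 3 → 1.3.
P90: rank ⌈90/100·22⌉ = 20 → 7.2.
Difference: 7.2 − 1.3 = 5.9.

5.90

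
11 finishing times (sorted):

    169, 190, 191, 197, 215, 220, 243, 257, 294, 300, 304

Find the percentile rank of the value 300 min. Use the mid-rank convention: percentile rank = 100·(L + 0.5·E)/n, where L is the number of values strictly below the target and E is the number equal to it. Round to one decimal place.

86.4

Count below 300: L = 9; count equal: E = 1; n = 11.
Percentile rank = 100·(9 + 0.5·1)/11 = 100·9.5/11 = 86.36.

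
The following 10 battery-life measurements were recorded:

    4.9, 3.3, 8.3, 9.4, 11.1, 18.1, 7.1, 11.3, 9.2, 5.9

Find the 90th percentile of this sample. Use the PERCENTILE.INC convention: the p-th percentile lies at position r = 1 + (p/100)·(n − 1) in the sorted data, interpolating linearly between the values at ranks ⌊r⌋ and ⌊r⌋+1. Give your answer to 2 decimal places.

11.98

Sorted: 3.3, 4.9, 5.9, 7.1, 8.3, 9.2, 9.4, 11.1, 11.3, 18.1.
n = 10.
r = 1 + (90/100)·(10 − 1) = 1 + 8.1 = 9.1.
Rank 9 is 11.3 and rank 10 is 18.1.
Interpolate: 11.3 + 0.1·(18.1 − 11.3) = 11.3 + 0.1·6.8 = 11.98.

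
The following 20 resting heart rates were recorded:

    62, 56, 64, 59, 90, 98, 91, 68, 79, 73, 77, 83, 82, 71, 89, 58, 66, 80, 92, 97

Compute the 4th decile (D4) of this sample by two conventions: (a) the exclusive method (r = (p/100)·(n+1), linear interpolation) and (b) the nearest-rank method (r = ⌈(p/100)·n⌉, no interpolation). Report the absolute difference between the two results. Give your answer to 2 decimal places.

Sorted: 56, 58, 59, 62, 64, 66, 68, 71, 73, 77, 79, 80, 82, 83, 89, 90, 91, 92, 97, 98.
n = 20.
(a) r = 8.4; between ranks 8 (71) and 9 (73): 71.8.
(b) the nearest-rank method: rank 8 → 71.
|71.8 − 71| = 0.8.

0.80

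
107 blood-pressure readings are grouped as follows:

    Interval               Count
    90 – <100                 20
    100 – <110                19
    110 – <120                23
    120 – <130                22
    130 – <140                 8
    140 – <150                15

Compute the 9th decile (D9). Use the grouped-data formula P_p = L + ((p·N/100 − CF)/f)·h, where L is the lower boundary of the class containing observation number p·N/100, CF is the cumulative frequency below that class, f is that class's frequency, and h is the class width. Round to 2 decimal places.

142.87

N = 107; target position k = 90/100 · 107 = 96.3.
Cumulative frequencies: 20, 39, 62, 84, 92, 107.
Observation 96.3 falls in the class 140 – <150.
L = 140, CF = 92, f = 15, h = 10.
P90 = 140 + ((96.3 − 92)/15)·10 = 140 + 2.86667 = 142.867.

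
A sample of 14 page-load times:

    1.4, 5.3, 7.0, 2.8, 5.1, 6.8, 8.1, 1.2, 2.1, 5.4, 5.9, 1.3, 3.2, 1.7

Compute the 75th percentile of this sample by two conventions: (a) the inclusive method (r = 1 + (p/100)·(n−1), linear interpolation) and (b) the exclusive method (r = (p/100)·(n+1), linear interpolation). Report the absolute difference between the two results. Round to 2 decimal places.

0.35

Sorted: 1.2, 1.3, 1.4, 1.7, 2.1, 2.8, 3.2, 5.1, 5.3, 5.4, 5.9, 6.8, 7.0, 8.1.
n = 14.
(a) r = 10.75; between ranks 10 (5.4) and 11 (5.9): 5.775.
(b) r = 11.25; between ranks 11 (5.9) and 12 (6.8): 6.125.
|5.775 − 6.125| = 0.35.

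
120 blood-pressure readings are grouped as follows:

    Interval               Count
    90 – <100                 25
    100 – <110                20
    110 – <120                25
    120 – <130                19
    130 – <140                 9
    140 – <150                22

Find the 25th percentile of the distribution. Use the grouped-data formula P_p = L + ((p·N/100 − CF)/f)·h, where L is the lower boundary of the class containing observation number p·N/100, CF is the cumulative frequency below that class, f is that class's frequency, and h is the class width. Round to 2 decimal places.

N = 120; target position k = 25/100 · 120 = 30.
Cumulative frequencies: 25, 45, 70, 89, 98, 120.
Observation 30 falls in the class 100 – <110.
L = 100, CF = 25, f = 20, h = 10.
P25 = 100 + ((30 − 25)/20)·10 = 100 + 2.5 = 102.5.

102.50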